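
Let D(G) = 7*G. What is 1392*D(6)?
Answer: 58464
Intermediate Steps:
1392*D(6) = 1392*(7*6) = 1392*42 = 58464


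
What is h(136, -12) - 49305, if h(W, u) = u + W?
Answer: -49181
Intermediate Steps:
h(W, u) = W + u
h(136, -12) - 49305 = (136 - 12) - 49305 = 124 - 49305 = -49181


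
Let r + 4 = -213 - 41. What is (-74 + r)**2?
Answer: 110224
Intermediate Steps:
r = -258 (r = -4 + (-213 - 41) = -4 - 254 = -258)
(-74 + r)**2 = (-74 - 258)**2 = (-332)**2 = 110224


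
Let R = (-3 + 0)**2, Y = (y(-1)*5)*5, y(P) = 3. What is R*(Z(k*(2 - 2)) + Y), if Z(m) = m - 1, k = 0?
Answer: 666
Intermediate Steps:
Y = 75 (Y = (3*5)*5 = 15*5 = 75)
Z(m) = -1 + m
R = 9 (R = (-3)**2 = 9)
R*(Z(k*(2 - 2)) + Y) = 9*((-1 + 0*(2 - 2)) + 75) = 9*((-1 + 0*0) + 75) = 9*((-1 + 0) + 75) = 9*(-1 + 75) = 9*74 = 666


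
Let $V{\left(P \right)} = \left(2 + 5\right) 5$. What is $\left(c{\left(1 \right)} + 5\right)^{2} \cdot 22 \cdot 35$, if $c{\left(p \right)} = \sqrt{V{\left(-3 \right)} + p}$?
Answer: $93170$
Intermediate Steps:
$V{\left(P \right)} = 35$ ($V{\left(P \right)} = 7 \cdot 5 = 35$)
$c{\left(p \right)} = \sqrt{35 + p}$
$\left(c{\left(1 \right)} + 5\right)^{2} \cdot 22 \cdot 35 = \left(\sqrt{35 + 1} + 5\right)^{2} \cdot 22 \cdot 35 = \left(\sqrt{36} + 5\right)^{2} \cdot 22 \cdot 35 = \left(6 + 5\right)^{2} \cdot 22 \cdot 35 = 11^{2} \cdot 22 \cdot 35 = 121 \cdot 22 \cdot 35 = 2662 \cdot 35 = 93170$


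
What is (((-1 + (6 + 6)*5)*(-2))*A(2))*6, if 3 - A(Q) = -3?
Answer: -4248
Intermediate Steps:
A(Q) = 6 (A(Q) = 3 - 1*(-3) = 3 + 3 = 6)
(((-1 + (6 + 6)*5)*(-2))*A(2))*6 = (((-1 + (6 + 6)*5)*(-2))*6)*6 = (((-1 + 12*5)*(-2))*6)*6 = (((-1 + 60)*(-2))*6)*6 = ((59*(-2))*6)*6 = -118*6*6 = -708*6 = -4248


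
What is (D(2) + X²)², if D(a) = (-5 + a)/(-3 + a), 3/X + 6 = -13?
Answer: 1192464/130321 ≈ 9.1502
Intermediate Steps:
X = -3/19 (X = 3/(-6 - 13) = 3/(-19) = 3*(-1/19) = -3/19 ≈ -0.15789)
D(a) = (-5 + a)/(-3 + a)
(D(2) + X²)² = ((-5 + 2)/(-3 + 2) + (-3/19)²)² = (-3/(-1) + 9/361)² = (-1*(-3) + 9/361)² = (3 + 9/361)² = (1092/361)² = 1192464/130321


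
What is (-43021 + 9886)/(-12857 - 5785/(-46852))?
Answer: 119418540/46336183 ≈ 2.5772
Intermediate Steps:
(-43021 + 9886)/(-12857 - 5785/(-46852)) = -33135/(-12857 - 5785*(-1/46852)) = -33135/(-12857 + 445/3604) = -33135/(-46336183/3604) = -33135*(-3604/46336183) = 119418540/46336183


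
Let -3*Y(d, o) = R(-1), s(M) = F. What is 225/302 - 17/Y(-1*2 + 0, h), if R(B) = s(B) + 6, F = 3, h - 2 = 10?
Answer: 5809/906 ≈ 6.4117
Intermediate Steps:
h = 12 (h = 2 + 10 = 12)
s(M) = 3
R(B) = 9 (R(B) = 3 + 6 = 9)
Y(d, o) = -3 (Y(d, o) = -⅓*9 = -3)
225/302 - 17/Y(-1*2 + 0, h) = 225/302 - 17/(-3) = 225*(1/302) - 17*(-⅓) = 225/302 + 17/3 = 5809/906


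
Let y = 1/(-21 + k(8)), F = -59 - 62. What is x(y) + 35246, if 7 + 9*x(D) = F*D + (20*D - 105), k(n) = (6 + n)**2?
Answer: 6165861/175 ≈ 35234.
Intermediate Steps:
F = -121
y = 1/175 (y = 1/(-21 + (6 + 8)**2) = 1/(-21 + 14**2) = 1/(-21 + 196) = 1/175 ≈ 0.0057143)
x(D) = -112/9 - 101*D/9 (x(D) = -7/9 + (-121*D + (20*D - 105))/9 = -7/9 + (-121*D + (-105 + 20*D))/9 = -7/9 + (-105 - 101*D)/9 = -7/9 + (-35/3 - 101*D/9) = -112/9 - 101*D/9)
x(y) + 35246 = (-112/9 - 101/9*1/175) + 35246 = (-112/9 - 101/1575) + 35246 = -2189/175 + 35246 = 6165861/175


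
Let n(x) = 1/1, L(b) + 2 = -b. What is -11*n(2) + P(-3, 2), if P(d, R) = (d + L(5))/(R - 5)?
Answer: -23/3 ≈ -7.6667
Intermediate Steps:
L(b) = -2 - b
P(d, R) = (-7 + d)/(-5 + R) (P(d, R) = (d + (-2 - 1*5))/(R - 5) = (d + (-2 - 5))/(-5 + R) = (d - 7)/(-5 + R) = (-7 + d)/(-5 + R))
n(x) = 1
-11*n(2) + P(-3, 2) = -11*1 + (-7 - 3)/(-5 + 2) = -11 - 10/(-3) = -11 - ⅓*(-10) = -11 + 10/3 = -23/3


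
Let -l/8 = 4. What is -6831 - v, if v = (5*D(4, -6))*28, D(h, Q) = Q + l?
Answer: -1511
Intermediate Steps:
l = -32 (l = -8*4 = -32)
D(h, Q) = -32 + Q (D(h, Q) = Q - 32 = -32 + Q)
v = -5320 (v = (5*(-32 - 6))*28 = (5*(-38))*28 = -190*28 = -5320)
-6831 - v = -6831 - 1*(-5320) = -6831 + 5320 = -1511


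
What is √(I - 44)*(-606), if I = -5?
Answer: -4242*I ≈ -4242.0*I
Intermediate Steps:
√(I - 44)*(-606) = √(-5 - 44)*(-606) = √(-49)*(-606) = (7*I)*(-606) = -4242*I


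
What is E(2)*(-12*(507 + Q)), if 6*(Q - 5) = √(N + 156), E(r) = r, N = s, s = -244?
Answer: -12288 - 8*I*√22 ≈ -12288.0 - 37.523*I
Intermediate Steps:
N = -244
Q = 5 + I*√22/3 (Q = 5 + √(-244 + 156)/6 = 5 + √(-88)/6 = 5 + (2*I*√22)/6 = 5 + I*√22/3 ≈ 5.0 + 1.5635*I)
E(2)*(-12*(507 + Q)) = 2*(-12*(507 + (5 + I*√22/3))) = 2*(-12*(512 + I*√22/3)) = 2*(-6144 - 4*I*√22) = -12288 - 8*I*√22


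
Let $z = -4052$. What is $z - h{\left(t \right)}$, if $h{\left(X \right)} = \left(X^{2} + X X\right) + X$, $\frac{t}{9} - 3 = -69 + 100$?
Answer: $-191630$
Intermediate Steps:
$t = 306$ ($t = 27 + 9 \left(-69 + 100\right) = 27 + 9 \cdot 31 = 27 + 279 = 306$)
$h{\left(X \right)} = X + 2 X^{2}$ ($h{\left(X \right)} = \left(X^{2} + X^{2}\right) + X = 2 X^{2} + X = X + 2 X^{2}$)
$z - h{\left(t \right)} = -4052 - 306 \left(1 + 2 \cdot 306\right) = -4052 - 306 \left(1 + 612\right) = -4052 - 306 \cdot 613 = -4052 - 187578 = -191630$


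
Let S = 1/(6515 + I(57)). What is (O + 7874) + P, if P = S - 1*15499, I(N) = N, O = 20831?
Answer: 86789833/6572 ≈ 13206.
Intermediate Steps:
S = 1/6572 (S = 1/(6515 + 57) = 1/6572 ≈ 0.00015216)
P = -101859427/6572 (P = 1/6572 - 1*15499 = 1/6572 - 15499 = -101859427/6572 ≈ -15499.)
(O + 7874) + P = (20831 + 7874) - 101859427/6572 = 28705 - 101859427/6572 = 86789833/6572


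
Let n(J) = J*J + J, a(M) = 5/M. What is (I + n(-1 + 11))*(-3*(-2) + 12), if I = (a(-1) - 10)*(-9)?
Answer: 4410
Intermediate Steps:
I = 135 (I = (5/(-1) - 10)*(-9) = (5*(-1) - 10)*(-9) = (-5 - 10)*(-9) = -15*(-9) = 135)
n(J) = J + J² (n(J) = J² + J = J + J²)
(I + n(-1 + 11))*(-3*(-2) + 12) = (135 + (-1 + 11)*(1 + (-1 + 11)))*(-3*(-2) + 12) = (135 + 10*(1 + 10))*(6 + 12) = (135 + 10*11)*18 = (135 + 110)*18 = 245*18 = 4410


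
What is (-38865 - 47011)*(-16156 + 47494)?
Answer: -2691182088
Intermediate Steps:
(-38865 - 47011)*(-16156 + 47494) = -85876*31338 = -2691182088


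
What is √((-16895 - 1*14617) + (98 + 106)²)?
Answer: 2*√2526 ≈ 100.52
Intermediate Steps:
√((-16895 - 1*14617) + (98 + 106)²) = √((-16895 - 14617) + 204²) = √(-31512 + 41616) = √10104 = 2*√2526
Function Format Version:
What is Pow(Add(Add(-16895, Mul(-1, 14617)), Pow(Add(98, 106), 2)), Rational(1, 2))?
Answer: Mul(2, Pow(2526, Rational(1, 2))) ≈ 100.52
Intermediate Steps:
Pow(Add(Add(-16895, Mul(-1, 14617)), Pow(Add(98, 106), 2)), Rational(1, 2)) = Pow(Add(Add(-16895, -14617), Pow(204, 2)), Rational(1, 2)) = Pow(Add(-31512, 41616), Rational(1, 2)) = Pow(10104, Rational(1, 2)) = Mul(2, Pow(2526, Rational(1, 2)))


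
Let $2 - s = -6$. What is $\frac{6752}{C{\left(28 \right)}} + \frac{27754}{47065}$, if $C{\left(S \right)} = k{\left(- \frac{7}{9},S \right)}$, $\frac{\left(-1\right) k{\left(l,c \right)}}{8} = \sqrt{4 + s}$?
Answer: $\frac{27754}{47065} - \frac{422 \sqrt{3}}{3} \approx -243.05$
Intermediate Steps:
$s = 8$ ($s = 2 - -6 = 2 + 6 = 8$)
$k{\left(l,c \right)} = - 16 \sqrt{3}$ ($k{\left(l,c \right)} = - 8 \sqrt{4 + 8} = - 8 \sqrt{12} = - 8 \cdot 2 \sqrt{3} = - 16 \sqrt{3}$)
$C{\left(S \right)} = - 16 \sqrt{3}$
$\frac{6752}{C{\left(28 \right)}} + \frac{27754}{47065} = \frac{6752}{\left(-16\right) \sqrt{3}} + \frac{27754}{47065} = 6752 \left(- \frac{\sqrt{3}}{48}\right) + 27754 \cdot \frac{1}{47065} = - \frac{422 \sqrt{3}}{3} + \frac{27754}{47065} = \frac{27754}{47065} - \frac{422 \sqrt{3}}{3}$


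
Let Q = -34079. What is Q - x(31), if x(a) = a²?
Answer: -35040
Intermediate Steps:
Q - x(31) = -34079 - 1*31² = -34079 - 1*961 = -34079 - 961 = -35040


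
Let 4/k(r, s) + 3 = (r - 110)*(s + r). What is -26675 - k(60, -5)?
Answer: -73436271/2753 ≈ -26675.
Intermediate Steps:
k(r, s) = 4/(-3 + (-110 + r)*(r + s)) (k(r, s) = 4/(-3 + (r - 110)*(s + r)) = 4/(-3 + (-110 + r)*(r + s)))
-26675 - k(60, -5) = -26675 - 4/(-3 + 60**2 - 110*60 - 110*(-5) + 60*(-5)) = -26675 - 4/(-3 + 3600 - 6600 + 550 - 300) = -26675 - 4/(-2753) = -26675 - 4*(-1)/2753 = -26675 - 1*(-4/2753) = -26675 + 4/2753 = -73436271/2753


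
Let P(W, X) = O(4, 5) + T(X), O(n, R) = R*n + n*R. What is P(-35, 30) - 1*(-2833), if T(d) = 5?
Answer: 2878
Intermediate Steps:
O(n, R) = 2*R*n (O(n, R) = R*n + R*n = 2*R*n)
P(W, X) = 45 (P(W, X) = 2*5*4 + 5 = 40 + 5 = 45)
P(-35, 30) - 1*(-2833) = 45 - 1*(-2833) = 45 + 2833 = 2878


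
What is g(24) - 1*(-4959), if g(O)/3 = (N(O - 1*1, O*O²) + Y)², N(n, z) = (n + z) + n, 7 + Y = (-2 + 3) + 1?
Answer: 576719634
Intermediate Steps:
Y = -5 (Y = -7 + ((-2 + 3) + 1) = -7 + (1 + 1) = -7 + 2 = -5)
N(n, z) = z + 2*n
g(O) = 3*(-7 + O³ + 2*O)² (g(O) = 3*((O*O² + 2*(O - 1*1)) - 5)² = 3*((O³ + 2*(O - 1)) - 5)² = 3*((O³ + 2*(-1 + O)) - 5)² = 3*((O³ + (-2 + 2*O)) - 5)² = 3*((-2 + O³ + 2*O) - 5)² = 3*(-7 + O³ + 2*O)²)
g(24) - 1*(-4959) = 3*(-7 + 24³ + 2*24)² - 1*(-4959) = 3*(-7 + 13824 + 48)² + 4959 = 3*13865² + 4959 = 3*192238225 + 4959 = 576714675 + 4959 = 576719634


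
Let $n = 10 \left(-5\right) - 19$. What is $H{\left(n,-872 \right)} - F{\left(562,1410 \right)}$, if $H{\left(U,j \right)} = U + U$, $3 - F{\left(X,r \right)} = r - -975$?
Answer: $2244$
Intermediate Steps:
$F{\left(X,r \right)} = -972 - r$ ($F{\left(X,r \right)} = 3 - \left(r - -975\right) = 3 - \left(r + 975\right) = 3 - \left(975 + r\right) = -972 - r$)
$n = -69$ ($n = -50 - 19 = -69$)
$H{\left(U,j \right)} = 2 U$
$H{\left(n,-872 \right)} - F{\left(562,1410 \right)} = 2 \left(-69\right) - \left(-972 - 1410\right) = -138 - \left(-972 - 1410\right) = -138 - -2382 = -138 + 2382 = 2244$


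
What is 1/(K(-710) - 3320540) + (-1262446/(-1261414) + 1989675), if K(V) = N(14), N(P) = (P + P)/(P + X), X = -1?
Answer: 4924579063103360475/2475065820304 ≈ 1.9897e+6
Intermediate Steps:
N(P) = 2*P/(-1 + P) (N(P) = (P + P)/(P - 1) = (2*P)/(-1 + P) = 2*P/(-1 + P))
K(V) = 28/13 (K(V) = 2*14/(-1 + 14) = 2*14/13 = 2*14*(1/13) = 28/13)
1/(K(-710) - 3320540) + (-1262446/(-1261414) + 1989675) = 1/(28/13 - 3320540) + (-1262446/(-1261414) + 1989675) = 1/(-43166992/13) + (-1262446*(-1/1261414) + 1989675) = -13/43166992 + (631223/630707 + 1989675) = -13/43166992 + 1254902581448/630707 = 4924579063103360475/2475065820304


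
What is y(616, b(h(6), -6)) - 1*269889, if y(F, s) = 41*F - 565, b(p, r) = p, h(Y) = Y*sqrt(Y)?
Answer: -245198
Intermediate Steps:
h(Y) = Y**(3/2)
y(F, s) = -565 + 41*F
y(616, b(h(6), -6)) - 1*269889 = (-565 + 41*616) - 1*269889 = (-565 + 25256) - 269889 = 24691 - 269889 = -245198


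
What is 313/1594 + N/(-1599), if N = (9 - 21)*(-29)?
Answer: -18075/849602 ≈ -0.021275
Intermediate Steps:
N = 348 (N = -12*(-29) = 348)
313/1594 + N/(-1599) = 313/1594 + 348/(-1599) = 313*(1/1594) + 348*(-1/1599) = 313/1594 - 116/533 = -18075/849602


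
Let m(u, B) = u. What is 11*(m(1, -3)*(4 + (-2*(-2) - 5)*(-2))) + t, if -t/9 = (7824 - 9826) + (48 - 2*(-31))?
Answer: 17094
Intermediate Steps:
t = 17028 (t = -9*((7824 - 9826) + (48 - 2*(-31))) = -9*(-2002 + (48 + 62)) = -9*(-2002 + 110) = -9*(-1892) = 17028)
11*(m(1, -3)*(4 + (-2*(-2) - 5)*(-2))) + t = 11*(1*(4 + (-2*(-2) - 5)*(-2))) + 17028 = 11*(1*(4 + (4 - 5)*(-2))) + 17028 = 11*(1*(4 - 1*(-2))) + 17028 = 11*(1*(4 + 2)) + 17028 = 11*(1*6) + 17028 = 11*6 + 17028 = 66 + 17028 = 17094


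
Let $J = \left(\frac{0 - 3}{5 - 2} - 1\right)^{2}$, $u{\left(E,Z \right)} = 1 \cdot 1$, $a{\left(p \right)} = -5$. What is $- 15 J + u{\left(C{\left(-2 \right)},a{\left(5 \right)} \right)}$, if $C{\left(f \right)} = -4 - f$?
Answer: $-59$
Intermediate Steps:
$u{\left(E,Z \right)} = 1$
$J = 4$ ($J = \left(- \frac{3}{3} - 1\right)^{2} = \left(\left(-3\right) \frac{1}{3} - 1\right)^{2} = \left(-1 - 1\right)^{2} = \left(-2\right)^{2} = 4$)
$- 15 J + u{\left(C{\left(-2 \right)},a{\left(5 \right)} \right)} = \left(-15\right) 4 + 1 = -60 + 1 = -59$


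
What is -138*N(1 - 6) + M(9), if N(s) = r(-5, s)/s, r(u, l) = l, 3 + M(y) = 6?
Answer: -135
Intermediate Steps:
M(y) = 3 (M(y) = -3 + 6 = 3)
N(s) = 1 (N(s) = s/s = 1)
-138*N(1 - 6) + M(9) = -138*1 + 3 = -138 + 3 = -135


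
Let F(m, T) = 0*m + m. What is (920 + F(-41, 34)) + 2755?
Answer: 3634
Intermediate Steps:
F(m, T) = m (F(m, T) = 0 + m = m)
(920 + F(-41, 34)) + 2755 = (920 - 41) + 2755 = 879 + 2755 = 3634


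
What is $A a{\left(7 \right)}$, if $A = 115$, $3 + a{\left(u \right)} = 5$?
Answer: $230$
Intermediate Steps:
$a{\left(u \right)} = 2$ ($a{\left(u \right)} = -3 + 5 = 2$)
$A a{\left(7 \right)} = 115 \cdot 2 = 230$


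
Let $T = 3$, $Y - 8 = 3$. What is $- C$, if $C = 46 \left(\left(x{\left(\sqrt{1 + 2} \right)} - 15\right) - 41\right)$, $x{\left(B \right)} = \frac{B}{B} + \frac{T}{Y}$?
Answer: $\frac{27692}{11} \approx 2517.5$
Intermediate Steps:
$Y = 11$ ($Y = 8 + 3 = 11$)
$x{\left(B \right)} = \frac{14}{11}$ ($x{\left(B \right)} = \frac{B}{B} + \frac{3}{11} = 1 + 3 \cdot \frac{1}{11} = 1 + \frac{3}{11} = \frac{14}{11}$)
$C = - \frac{27692}{11}$ ($C = 46 \left(\left(\frac{14}{11} - 15\right) - 41\right) = 46 \left(- \frac{151}{11} - 41\right) = 46 \left(- \frac{602}{11}\right) = - \frac{27692}{11} \approx -2517.5$)
$- C = \left(-1\right) \left(- \frac{27692}{11}\right) = \frac{27692}{11}$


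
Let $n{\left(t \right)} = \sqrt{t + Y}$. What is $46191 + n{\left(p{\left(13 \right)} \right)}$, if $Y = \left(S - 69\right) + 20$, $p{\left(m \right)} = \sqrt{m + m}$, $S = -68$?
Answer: $46191 + \sqrt{-117 + \sqrt{26}} \approx 46191.0 + 10.578 i$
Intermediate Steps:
$p{\left(m \right)} = \sqrt{2} \sqrt{m}$ ($p{\left(m \right)} = \sqrt{2 m} = \sqrt{2} \sqrt{m}$)
$Y = -117$ ($Y = \left(-68 - 69\right) + 20 = -137 + 20 = -117$)
$n{\left(t \right)} = \sqrt{-117 + t}$ ($n{\left(t \right)} = \sqrt{t - 117} = \sqrt{-117 + t}$)
$46191 + n{\left(p{\left(13 \right)} \right)} = 46191 + \sqrt{-117 + \sqrt{2} \sqrt{13}} = 46191 + \sqrt{-117 + \sqrt{26}}$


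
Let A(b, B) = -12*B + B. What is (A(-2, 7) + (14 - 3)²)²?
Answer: 1936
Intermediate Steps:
A(b, B) = -11*B
(A(-2, 7) + (14 - 3)²)² = (-11*7 + (14 - 3)²)² = (-77 + 11²)² = (-77 + 121)² = 44² = 1936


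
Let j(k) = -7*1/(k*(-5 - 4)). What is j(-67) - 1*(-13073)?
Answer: 7883012/603 ≈ 13073.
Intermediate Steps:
j(k) = 7/(9*k) (j(k) = -7*(-1/(9*k)) = -(-7)/(9*k) = 7/(9*k))
j(-67) - 1*(-13073) = (7/9)/(-67) - 1*(-13073) = (7/9)*(-1/67) + 13073 = -7/603 + 13073 = 7883012/603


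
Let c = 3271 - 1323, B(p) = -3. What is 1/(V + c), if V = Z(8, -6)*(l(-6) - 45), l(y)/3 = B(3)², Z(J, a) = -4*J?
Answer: 1/2524 ≈ 0.00039620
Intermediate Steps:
l(y) = 27 (l(y) = 3*(-3)² = 3*9 = 27)
c = 1948
V = 576 (V = (-4*8)*(27 - 45) = -32*(-18) = 576)
1/(V + c) = 1/(576 + 1948) = 1/2524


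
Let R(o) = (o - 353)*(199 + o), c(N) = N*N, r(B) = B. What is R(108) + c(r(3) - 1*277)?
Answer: -139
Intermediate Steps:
c(N) = N**2
R(o) = (-353 + o)*(199 + o)
R(108) + c(r(3) - 1*277) = (-70247 + 108**2 - 154*108) + (3 - 1*277)**2 = (-70247 + 11664 - 16632) + (3 - 277)**2 = -75215 + (-274)**2 = -75215 + 75076 = -139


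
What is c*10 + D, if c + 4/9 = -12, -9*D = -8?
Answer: -1112/9 ≈ -123.56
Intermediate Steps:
D = 8/9 (D = -1/9*(-8) = 8/9 ≈ 0.88889)
c = -112/9 (c = -4/9 - 12 = -112/9 ≈ -12.444)
c*10 + D = -112/9*10 + 8/9 = -1120/9 + 8/9 = -1112/9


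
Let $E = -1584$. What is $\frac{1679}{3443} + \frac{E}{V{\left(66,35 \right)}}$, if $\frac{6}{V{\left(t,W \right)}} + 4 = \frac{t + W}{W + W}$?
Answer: $\frac{81409969}{120505} \approx 675.57$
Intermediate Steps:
$V{\left(t,W \right)} = \frac{6}{-4 + \frac{W + t}{2 W}}$ ($V{\left(t,W \right)} = \frac{6}{-4 + \frac{t + W}{W + W}} = \frac{6}{-4 + \frac{W + t}{2 W}}$)
$\frac{1679}{3443} + \frac{E}{V{\left(66,35 \right)}} = \frac{1679}{3443} - \frac{1584}{12 \cdot 35 \frac{1}{66 - 245}} = 1679 \cdot \frac{1}{3443} - \frac{1584}{12 \cdot 35 \frac{1}{66 - 245}} = \frac{1679}{3443} - \frac{1584}{12 \cdot 35 \frac{1}{-179}} = \frac{1679}{3443} - \frac{1584}{12 \cdot 35 \left(- \frac{1}{179}\right)} = \frac{1679}{3443} - \frac{1584}{- \frac{420}{179}} = \frac{1679}{3443} - - \frac{23628}{35} = \frac{1679}{3443} + \frac{23628}{35} = \frac{81409969}{120505}$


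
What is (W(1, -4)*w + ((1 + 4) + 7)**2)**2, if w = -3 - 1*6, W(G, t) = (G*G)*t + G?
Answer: 29241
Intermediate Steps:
W(G, t) = G + t*G**2 (W(G, t) = G**2*t + G = t*G**2 + G = G + t*G**2)
w = -9 (w = -3 - 6 = -9)
(W(1, -4)*w + ((1 + 4) + 7)**2)**2 = ((1*(1 + 1*(-4)))*(-9) + ((1 + 4) + 7)**2)**2 = ((1*(1 - 4))*(-9) + (5 + 7)**2)**2 = ((1*(-3))*(-9) + 12**2)**2 = (-3*(-9) + 144)**2 = (27 + 144)**2 = 171**2 = 29241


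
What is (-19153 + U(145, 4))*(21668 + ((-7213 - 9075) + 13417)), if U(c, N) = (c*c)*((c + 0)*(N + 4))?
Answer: 458080014059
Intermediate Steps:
U(c, N) = c**3*(4 + N) (U(c, N) = c**2*(c*(4 + N)) = c**3*(4 + N))
(-19153 + U(145, 4))*(21668 + ((-7213 - 9075) + 13417)) = (-19153 + 145**3*(4 + 4))*(21668 + ((-7213 - 9075) + 13417)) = (-19153 + 3048625*8)*(21668 + (-16288 + 13417)) = (-19153 + 24389000)*(21668 - 2871) = 24369847*18797 = 458080014059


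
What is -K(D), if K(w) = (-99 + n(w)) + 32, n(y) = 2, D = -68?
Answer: 65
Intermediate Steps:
K(w) = -65 (K(w) = (-99 + 2) + 32 = -97 + 32 = -65)
-K(D) = -1*(-65) = 65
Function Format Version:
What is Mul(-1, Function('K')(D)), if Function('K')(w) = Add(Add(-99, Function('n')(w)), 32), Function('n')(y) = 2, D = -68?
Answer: 65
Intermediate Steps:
Function('K')(w) = -65 (Function('K')(w) = Add(Add(-99, 2), 32) = Add(-97, 32) = -65)
Mul(-1, Function('K')(D)) = Mul(-1, -65) = 65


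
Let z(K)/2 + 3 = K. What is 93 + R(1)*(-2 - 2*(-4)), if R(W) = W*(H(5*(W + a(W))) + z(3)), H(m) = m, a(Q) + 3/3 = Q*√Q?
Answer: 123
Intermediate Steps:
a(Q) = -1 + Q^(3/2) (a(Q) = -1 + Q*√Q = -1 + Q^(3/2))
z(K) = -6 + 2*K
R(W) = W*(-5 + 5*W + 5*W^(3/2)) (R(W) = W*(5*(W + (-1 + W^(3/2))) + (-6 + 2*3)) = W*(5*(-1 + W + W^(3/2)) + (-6 + 6)) = W*((-5 + 5*W + 5*W^(3/2)) + 0) = W*(-5 + 5*W + 5*W^(3/2)))
93 + R(1)*(-2 - 2*(-4)) = 93 + (5*1*(-1 + 1 + 1^(3/2)))*(-2 - 2*(-4)) = 93 + (5*1*(-1 + 1 + 1))*(-2 + 8) = 93 + (5*1*1)*6 = 93 + 5*6 = 93 + 30 = 123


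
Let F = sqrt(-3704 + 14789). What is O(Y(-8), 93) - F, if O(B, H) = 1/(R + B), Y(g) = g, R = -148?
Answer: -1/156 - sqrt(11085) ≈ -105.29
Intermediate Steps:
O(B, H) = 1/(-148 + B)
F = sqrt(11085) ≈ 105.29
O(Y(-8), 93) - F = 1/(-148 - 8) - sqrt(11085) = 1/(-156) - sqrt(11085) = -1/156 - sqrt(11085)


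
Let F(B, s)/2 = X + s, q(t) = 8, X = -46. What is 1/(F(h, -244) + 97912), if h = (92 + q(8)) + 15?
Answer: 1/97332 ≈ 1.0274e-5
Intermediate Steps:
h = 115 (h = (92 + 8) + 15 = 100 + 15 = 115)
F(B, s) = -92 + 2*s (F(B, s) = 2*(-46 + s) = -92 + 2*s)
1/(F(h, -244) + 97912) = 1/((-92 + 2*(-244)) + 97912) = 1/((-92 - 488) + 97912) = 1/(-580 + 97912) = 1/97332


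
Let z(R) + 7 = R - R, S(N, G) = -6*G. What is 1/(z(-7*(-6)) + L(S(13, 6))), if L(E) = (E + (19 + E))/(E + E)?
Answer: -72/451 ≈ -0.15965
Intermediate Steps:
z(R) = -7 (z(R) = -7 + (R - R) = -7 + 0 = -7)
L(E) = (19 + 2*E)/(2*E) (L(E) = (19 + 2*E)/((2*E)) = (19 + 2*E)*(1/(2*E)) = (19 + 2*E)/(2*E))
1/(z(-7*(-6)) + L(S(13, 6))) = 1/(-7 + (19/2 - 6*6)/((-6*6))) = 1/(-7 + (19/2 - 36)/(-36)) = 1/(-7 - 1/36*(-53/2)) = 1/(-7 + 53/72) = 1/(-451/72) = -72/451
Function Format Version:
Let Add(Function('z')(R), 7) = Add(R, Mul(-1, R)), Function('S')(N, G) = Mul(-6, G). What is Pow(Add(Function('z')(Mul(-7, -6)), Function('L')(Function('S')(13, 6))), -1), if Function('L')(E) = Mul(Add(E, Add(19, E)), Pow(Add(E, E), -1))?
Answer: Rational(-72, 451) ≈ -0.15965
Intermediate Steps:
Function('z')(R) = -7 (Function('z')(R) = Add(-7, Add(R, Mul(-1, R))) = Add(-7, 0) = -7)
Function('L')(E) = Mul(Rational(1, 2), Pow(E, -1), Add(19, Mul(2, E))) (Function('L')(E) = Mul(Add(19, Mul(2, E)), Pow(Mul(2, E), -1)) = Mul(Add(19, Mul(2, E)), Mul(Rational(1, 2), Pow(E, -1))) = Mul(Rational(1, 2), Pow(E, -1), Add(19, Mul(2, E))))
Pow(Add(Function('z')(Mul(-7, -6)), Function('L')(Function('S')(13, 6))), -1) = Pow(Add(-7, Mul(Pow(Mul(-6, 6), -1), Add(Rational(19, 2), Mul(-6, 6)))), -1) = Pow(Add(-7, Mul(Pow(-36, -1), Add(Rational(19, 2), -36))), -1) = Pow(Add(-7, Mul(Rational(-1, 36), Rational(-53, 2))), -1) = Pow(Add(-7, Rational(53, 72)), -1) = Pow(Rational(-451, 72), -1) = Rational(-72, 451)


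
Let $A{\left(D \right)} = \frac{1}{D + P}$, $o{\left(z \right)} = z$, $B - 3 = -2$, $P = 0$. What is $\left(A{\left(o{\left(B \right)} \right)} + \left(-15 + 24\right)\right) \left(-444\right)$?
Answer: $-4440$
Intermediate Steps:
$B = 1$ ($B = 3 - 2 = 1$)
$A{\left(D \right)} = \frac{1}{D}$ ($A{\left(D \right)} = \frac{1}{D + 0} = \frac{1}{D}$)
$\left(A{\left(o{\left(B \right)} \right)} + \left(-15 + 24\right)\right) \left(-444\right) = \left(1^{-1} + \left(-15 + 24\right)\right) \left(-444\right) = \left(1 + 9\right) \left(-444\right) = 10 \left(-444\right) = -4440$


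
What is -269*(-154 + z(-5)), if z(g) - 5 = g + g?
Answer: 42771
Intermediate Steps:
z(g) = 5 + 2*g (z(g) = 5 + (g + g) = 5 + 2*g)
-269*(-154 + z(-5)) = -269*(-154 + (5 + 2*(-5))) = -269*(-154 + (5 - 10)) = -269*(-154 - 5) = -269*(-159) = 42771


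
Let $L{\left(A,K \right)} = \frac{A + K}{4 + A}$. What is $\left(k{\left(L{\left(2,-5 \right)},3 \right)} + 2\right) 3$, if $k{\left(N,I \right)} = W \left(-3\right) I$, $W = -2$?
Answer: $60$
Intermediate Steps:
$L{\left(A,K \right)} = \frac{A + K}{4 + A}$
$k{\left(N,I \right)} = 6 I$ ($k{\left(N,I \right)} = \left(-2\right) \left(-3\right) I = 6 I$)
$\left(k{\left(L{\left(2,-5 \right)},3 \right)} + 2\right) 3 = \left(6 \cdot 3 + 2\right) 3 = \left(18 + 2\right) 3 = 20 \cdot 3 = 60$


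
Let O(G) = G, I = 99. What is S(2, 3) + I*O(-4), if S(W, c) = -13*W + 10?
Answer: -412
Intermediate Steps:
S(W, c) = 10 - 13*W
S(2, 3) + I*O(-4) = (10 - 13*2) + 99*(-4) = (10 - 26) - 396 = -16 - 396 = -412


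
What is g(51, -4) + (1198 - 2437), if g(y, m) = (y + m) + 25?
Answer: -1167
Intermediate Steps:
g(y, m) = 25 + m + y (g(y, m) = (m + y) + 25 = 25 + m + y)
g(51, -4) + (1198 - 2437) = (25 - 4 + 51) + (1198 - 2437) = 72 - 1239 = -1167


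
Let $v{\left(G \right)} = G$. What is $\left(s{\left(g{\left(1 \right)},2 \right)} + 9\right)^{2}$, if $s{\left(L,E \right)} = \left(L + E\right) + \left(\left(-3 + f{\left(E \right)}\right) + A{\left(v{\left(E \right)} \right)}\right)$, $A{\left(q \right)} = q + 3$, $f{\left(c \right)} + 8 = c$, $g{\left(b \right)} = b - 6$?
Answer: $4$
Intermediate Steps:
$g{\left(b \right)} = -6 + b$ ($g{\left(b \right)} = b - 6 = -6 + b$)
$f{\left(c \right)} = -8 + c$
$A{\left(q \right)} = 3 + q$
$s{\left(L,E \right)} = -8 + L + 3 E$ ($s{\left(L,E \right)} = \left(L + E\right) + \left(\left(-3 + \left(-8 + E\right)\right) + \left(3 + E\right)\right) = \left(E + L\right) + \left(\left(-11 + E\right) + \left(3 + E\right)\right) = \left(E + L\right) + \left(-8 + 2 E\right) = -8 + L + 3 E$)
$\left(s{\left(g{\left(1 \right)},2 \right)} + 9\right)^{2} = \left(\left(-8 + \left(-6 + 1\right) + 3 \cdot 2\right) + 9\right)^{2} = \left(\left(-8 - 5 + 6\right) + 9\right)^{2} = \left(-7 + 9\right)^{2} = 2^{2} = 4$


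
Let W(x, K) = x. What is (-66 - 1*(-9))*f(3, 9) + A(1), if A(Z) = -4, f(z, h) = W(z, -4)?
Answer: -175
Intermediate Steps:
f(z, h) = z
(-66 - 1*(-9))*f(3, 9) + A(1) = (-66 - 1*(-9))*3 - 4 = (-66 + 9)*3 - 4 = -57*3 - 4 = -171 - 4 = -175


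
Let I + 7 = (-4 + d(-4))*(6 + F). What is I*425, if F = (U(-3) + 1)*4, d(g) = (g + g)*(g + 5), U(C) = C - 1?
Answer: 27625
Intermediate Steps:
U(C) = -1 + C
d(g) = 2*g*(5 + g) (d(g) = (2*g)*(5 + g) = 2*g*(5 + g))
F = -12 (F = ((-1 - 3) + 1)*4 = (-4 + 1)*4 = -3*4 = -12)
I = 65 (I = -7 + (-4 + 2*(-4)*(5 - 4))*(6 - 12) = -7 + (-4 + 2*(-4)*1)*(-6) = -7 + (-4 - 8)*(-6) = -7 - 12*(-6) = -7 + 72 = 65)
I*425 = 65*425 = 27625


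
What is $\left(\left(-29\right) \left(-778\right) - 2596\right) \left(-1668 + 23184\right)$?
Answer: $429588456$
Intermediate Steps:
$\left(\left(-29\right) \left(-778\right) - 2596\right) \left(-1668 + 23184\right) = \left(22562 - 2596\right) 21516 = 19966 \cdot 21516 = 429588456$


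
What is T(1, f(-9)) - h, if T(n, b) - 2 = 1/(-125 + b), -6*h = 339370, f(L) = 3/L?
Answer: 63803807/1128 ≈ 56564.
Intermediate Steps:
h = -169685/3 (h = -⅙*339370 = -169685/3 ≈ -56562.)
T(n, b) = 2 + 1/(-125 + b)
T(1, f(-9)) - h = (-249 + 2*(3/(-9)))/(-125 + 3/(-9)) - 1*(-169685/3) = (-249 + 2*(3*(-⅑)))/(-125 + 3*(-⅑)) + 169685/3 = (-249 + 2*(-⅓))/(-125 - ⅓) + 169685/3 = (-249 - ⅔)/(-376/3) + 169685/3 = -3/376*(-749/3) + 169685/3 = 749/376 + 169685/3 = 63803807/1128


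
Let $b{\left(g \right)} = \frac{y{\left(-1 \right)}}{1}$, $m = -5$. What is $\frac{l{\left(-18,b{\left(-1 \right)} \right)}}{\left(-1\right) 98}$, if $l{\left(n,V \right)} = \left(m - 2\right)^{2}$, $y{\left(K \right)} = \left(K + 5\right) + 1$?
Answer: $- \frac{1}{2} \approx -0.5$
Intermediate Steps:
$y{\left(K \right)} = 6 + K$ ($y{\left(K \right)} = \left(5 + K\right) + 1 = 6 + K$)
$b{\left(g \right)} = 5$ ($b{\left(g \right)} = \frac{6 - 1}{1} = 5 \cdot 1 = 5$)
$l{\left(n,V \right)} = 49$ ($l{\left(n,V \right)} = \left(-5 - 2\right)^{2} = \left(-7\right)^{2} = 49$)
$\frac{l{\left(-18,b{\left(-1 \right)} \right)}}{\left(-1\right) 98} = \frac{49}{\left(-1\right) 98} = \frac{49}{-98} = 49 \left(- \frac{1}{98}\right) = - \frac{1}{2}$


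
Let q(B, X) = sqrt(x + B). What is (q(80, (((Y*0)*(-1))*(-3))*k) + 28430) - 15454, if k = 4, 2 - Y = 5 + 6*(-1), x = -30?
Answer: 12976 + 5*sqrt(2) ≈ 12983.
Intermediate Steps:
Y = 3 (Y = 2 - (5 + 6*(-1)) = 2 - (5 - 6) = 2 - 1*(-1) = 2 + 1 = 3)
q(B, X) = sqrt(-30 + B)
(q(80, (((Y*0)*(-1))*(-3))*k) + 28430) - 15454 = (sqrt(-30 + 80) + 28430) - 15454 = (sqrt(50) + 28430) - 15454 = (5*sqrt(2) + 28430) - 15454 = (28430 + 5*sqrt(2)) - 15454 = 12976 + 5*sqrt(2)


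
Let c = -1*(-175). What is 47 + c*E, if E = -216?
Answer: -37753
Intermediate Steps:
c = 175
47 + c*E = 47 + 175*(-216) = 47 - 37800 = -37753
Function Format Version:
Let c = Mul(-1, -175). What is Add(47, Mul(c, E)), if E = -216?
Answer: -37753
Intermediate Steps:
c = 175
Add(47, Mul(c, E)) = Add(47, Mul(175, -216)) = Add(47, -37800) = -37753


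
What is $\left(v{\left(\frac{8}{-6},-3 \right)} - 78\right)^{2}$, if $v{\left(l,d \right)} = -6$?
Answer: $7056$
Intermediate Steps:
$\left(v{\left(\frac{8}{-6},-3 \right)} - 78\right)^{2} = \left(-6 - 78\right)^{2} = \left(-84\right)^{2} = 7056$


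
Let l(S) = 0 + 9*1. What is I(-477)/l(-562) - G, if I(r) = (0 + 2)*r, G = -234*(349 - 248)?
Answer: 23528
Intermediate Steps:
G = -23634 (G = -234*101 = -23634)
l(S) = 9 (l(S) = 0 + 9 = 9)
I(r) = 2*r
I(-477)/l(-562) - G = (2*(-477))/9 - 1*(-23634) = -954*⅑ + 23634 = -106 + 23634 = 23528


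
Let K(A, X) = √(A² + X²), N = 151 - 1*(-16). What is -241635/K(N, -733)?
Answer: -241635*√565178/565178 ≈ -321.42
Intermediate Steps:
N = 167 (N = 151 + 16 = 167)
-241635/K(N, -733) = -241635/√(167² + (-733)²) = -241635/√(27889 + 537289) = -241635*√565178/565178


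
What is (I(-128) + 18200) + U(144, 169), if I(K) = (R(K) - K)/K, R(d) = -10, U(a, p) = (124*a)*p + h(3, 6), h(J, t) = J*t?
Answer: 194296389/64 ≈ 3.0359e+6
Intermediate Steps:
U(a, p) = 18 + 124*a*p (U(a, p) = (124*a)*p + 3*6 = 124*a*p + 18 = 18 + 124*a*p)
I(K) = (-10 - K)/K
(I(-128) + 18200) + U(144, 169) = ((-10 - 1*(-128))/(-128) + 18200) + (18 + 124*144*169) = (-(-10 + 128)/128 + 18200) + (18 + 3017664) = (-1/128*118 + 18200) + 3017682 = (-59/64 + 18200) + 3017682 = 1164741/64 + 3017682 = 194296389/64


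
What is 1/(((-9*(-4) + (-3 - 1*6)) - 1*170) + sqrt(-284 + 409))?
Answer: -143/20324 - 5*sqrt(5)/20324 ≈ -0.0075861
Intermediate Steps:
1/(((-9*(-4) + (-3 - 1*6)) - 1*170) + sqrt(-284 + 409)) = 1/(((36 + (-3 - 6)) - 170) + sqrt(125)) = 1/(((36 - 9) - 170) + 5*sqrt(5)) = 1/((27 - 170) + 5*sqrt(5)) = 1/(-143 + 5*sqrt(5))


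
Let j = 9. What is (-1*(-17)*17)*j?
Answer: 2601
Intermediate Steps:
(-1*(-17)*17)*j = (-1*(-17)*17)*9 = (17*17)*9 = 289*9 = 2601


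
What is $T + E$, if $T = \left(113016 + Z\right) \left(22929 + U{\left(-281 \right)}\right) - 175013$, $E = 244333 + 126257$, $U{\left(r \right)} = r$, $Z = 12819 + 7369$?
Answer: $3016999769$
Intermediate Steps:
$Z = 20188$
$E = 370590$
$T = 3016629179$ ($T = \left(113016 + 20188\right) \left(22929 - 281\right) - 175013 = 133204 \cdot 22648 - 175013 = 3016804192 - 175013 = 3016629179$)
$T + E = 3016629179 + 370590 = 3016999769$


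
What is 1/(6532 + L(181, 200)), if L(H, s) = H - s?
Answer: 1/6513 ≈ 0.00015354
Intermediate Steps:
1/(6532 + L(181, 200)) = 1/(6532 + (181 - 1*200)) = 1/(6532 + (181 - 200)) = 1/(6532 - 19) = 1/6513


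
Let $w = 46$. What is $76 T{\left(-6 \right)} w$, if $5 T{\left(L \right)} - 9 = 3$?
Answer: $\frac{41952}{5} \approx 8390.4$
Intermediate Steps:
$T{\left(L \right)} = \frac{12}{5}$ ($T{\left(L \right)} = \frac{9}{5} + \frac{1}{5} \cdot 3 = \frac{9}{5} + \frac{3}{5} = \frac{12}{5}$)
$76 T{\left(-6 \right)} w = 76 \cdot \frac{12}{5} \cdot 46 = \frac{912}{5} \cdot 46 = \frac{41952}{5}$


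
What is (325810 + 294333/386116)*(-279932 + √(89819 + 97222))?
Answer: -8803913767789019/96529 + 125800748293*√187041/386116 ≈ -9.1064e+10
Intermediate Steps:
(325810 + 294333/386116)*(-279932 + √(89819 + 97222)) = (325810 + 294333*(1/386116))*(-279932 + √187041) = (325810 + 294333/386116)*(-279932 + √187041) = 125800748293*(-279932 + √187041)/386116 = -8803913767789019/96529 + 125800748293*√187041/386116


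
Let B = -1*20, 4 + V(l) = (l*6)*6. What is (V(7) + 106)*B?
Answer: -7080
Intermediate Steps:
V(l) = -4 + 36*l (V(l) = -4 + (l*6)*6 = -4 + (6*l)*6 = -4 + 36*l)
B = -20
(V(7) + 106)*B = ((-4 + 36*7) + 106)*(-20) = ((-4 + 252) + 106)*(-20) = (248 + 106)*(-20) = 354*(-20) = -7080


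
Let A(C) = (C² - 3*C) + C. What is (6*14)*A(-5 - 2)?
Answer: 5292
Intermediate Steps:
A(C) = C² - 2*C
(6*14)*A(-5 - 2) = (6*14)*((-5 - 2)*(-2 + (-5 - 2))) = 84*(-7*(-2 - 7)) = 84*(-7*(-9)) = 84*63 = 5292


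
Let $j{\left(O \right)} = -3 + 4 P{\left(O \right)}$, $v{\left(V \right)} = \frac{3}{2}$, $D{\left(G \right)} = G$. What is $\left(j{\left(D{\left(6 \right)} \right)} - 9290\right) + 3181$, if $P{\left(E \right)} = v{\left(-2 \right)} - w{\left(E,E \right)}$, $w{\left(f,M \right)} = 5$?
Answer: $-6126$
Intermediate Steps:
$v{\left(V \right)} = \frac{3}{2}$ ($v{\left(V \right)} = 3 \cdot \frac{1}{2} = \frac{3}{2}$)
$P{\left(E \right)} = - \frac{7}{2}$ ($P{\left(E \right)} = \frac{3}{2} - 5 = - \frac{7}{2}$)
$j{\left(O \right)} = -17$ ($j{\left(O \right)} = -3 + 4 \left(- \frac{7}{2}\right) = -3 - 14 = -17$)
$\left(j{\left(D{\left(6 \right)} \right)} - 9290\right) + 3181 = \left(-17 - 9290\right) + 3181 = -9307 + 3181 = -6126$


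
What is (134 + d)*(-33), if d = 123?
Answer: -8481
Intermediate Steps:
(134 + d)*(-33) = (134 + 123)*(-33) = 257*(-33) = -8481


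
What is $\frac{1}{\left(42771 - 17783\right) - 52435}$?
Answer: $- \frac{1}{27447} \approx -3.6434 \cdot 10^{-5}$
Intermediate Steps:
$\frac{1}{\left(42771 - 17783\right) - 52435} = \frac{1}{24988 - 52435} = \frac{1}{-27447} = - \frac{1}{27447}$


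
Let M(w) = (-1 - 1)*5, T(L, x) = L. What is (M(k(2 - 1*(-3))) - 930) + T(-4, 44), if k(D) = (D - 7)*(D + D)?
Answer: -944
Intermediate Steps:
k(D) = 2*D*(-7 + D) (k(D) = (-7 + D)*(2*D) = 2*D*(-7 + D))
M(w) = -10 (M(w) = -2*5 = -10)
(M(k(2 - 1*(-3))) - 930) + T(-4, 44) = (-10 - 930) - 4 = -940 - 4 = -944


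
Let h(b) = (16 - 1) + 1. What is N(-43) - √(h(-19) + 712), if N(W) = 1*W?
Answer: -43 - 2*√182 ≈ -69.981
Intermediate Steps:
N(W) = W
h(b) = 16 (h(b) = 15 + 1 = 16)
N(-43) - √(h(-19) + 712) = -43 - √(16 + 712) = -43 - √728 = -43 - 2*√182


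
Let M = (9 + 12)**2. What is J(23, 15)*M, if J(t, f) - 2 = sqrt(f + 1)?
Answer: 2646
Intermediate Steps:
J(t, f) = 2 + sqrt(1 + f) (J(t, f) = 2 + sqrt(f + 1) = 2 + sqrt(1 + f))
M = 441 (M = 21**2 = 441)
J(23, 15)*M = (2 + sqrt(1 + 15))*441 = (2 + sqrt(16))*441 = (2 + 4)*441 = 6*441 = 2646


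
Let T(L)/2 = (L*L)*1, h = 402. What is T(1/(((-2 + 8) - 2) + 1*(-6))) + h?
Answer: 805/2 ≈ 402.50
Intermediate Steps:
T(L) = 2*L**2 (T(L) = 2*((L*L)*1) = 2*(L**2*1) = 2*L**2)
T(1/(((-2 + 8) - 2) + 1*(-6))) + h = 2*(1/(((-2 + 8) - 2) + 1*(-6)))**2 + 402 = 2*(1/((6 - 2) - 6))**2 + 402 = 2*(1/(4 - 6))**2 + 402 = 2*(1/(-2))**2 + 402 = 2*(-1/2)**2 + 402 = 2*(1/4) + 402 = 1/2 + 402 = 805/2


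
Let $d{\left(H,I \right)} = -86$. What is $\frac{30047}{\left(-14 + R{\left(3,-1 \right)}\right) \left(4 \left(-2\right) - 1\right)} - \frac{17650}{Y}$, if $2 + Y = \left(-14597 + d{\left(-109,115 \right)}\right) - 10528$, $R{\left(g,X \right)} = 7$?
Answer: $\frac{758686961}{1588419} \approx 477.64$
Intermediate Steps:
$Y = -25213$ ($Y = -2 - 25211 = -25213$)
$\frac{30047}{\left(-14 + R{\left(3,-1 \right)}\right) \left(4 \left(-2\right) - 1\right)} - \frac{17650}{Y} = \frac{30047}{\left(-14 + 7\right) \left(4 \left(-2\right) - 1\right)} - \frac{17650}{-25213} = \frac{30047}{\left(-7\right) \left(-8 - 1\right)} - - \frac{17650}{25213} = \frac{30047}{\left(-7\right) \left(-9\right)} + \frac{17650}{25213} = \frac{30047}{63} + \frac{17650}{25213} = \frac{758686961}{1588419}$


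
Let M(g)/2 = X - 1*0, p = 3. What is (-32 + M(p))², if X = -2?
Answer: 1296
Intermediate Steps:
M(g) = -4 (M(g) = 2*(-2 - 1*0) = 2*(-2 + 0) = 2*(-2) = -4)
(-32 + M(p))² = (-32 - 4)² = (-36)² = 1296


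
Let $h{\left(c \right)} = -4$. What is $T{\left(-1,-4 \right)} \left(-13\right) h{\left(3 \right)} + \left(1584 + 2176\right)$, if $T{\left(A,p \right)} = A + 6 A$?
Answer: $3396$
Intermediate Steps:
$T{\left(A,p \right)} = 7 A$
$T{\left(-1,-4 \right)} \left(-13\right) h{\left(3 \right)} + \left(1584 + 2176\right) = 7 \left(-1\right) \left(-13\right) \left(-4\right) + \left(1584 + 2176\right) = \left(-7\right) \left(-13\right) \left(-4\right) + 3760 = 91 \left(-4\right) + 3760 = -364 + 3760 = 3396$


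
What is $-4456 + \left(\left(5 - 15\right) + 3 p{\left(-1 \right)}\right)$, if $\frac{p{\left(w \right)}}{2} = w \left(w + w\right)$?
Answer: $-4454$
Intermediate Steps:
$p{\left(w \right)} = 4 w^{2}$ ($p{\left(w \right)} = 2 w \left(w + w\right) = 2 w 2 w = 2 \cdot 2 w^{2} = 4 w^{2}$)
$-4456 + \left(\left(5 - 15\right) + 3 p{\left(-1 \right)}\right) = -4456 + \left(\left(5 - 15\right) + 3 \cdot 4 \left(-1\right)^{2}\right) = -4456 - \left(10 - 3 \cdot 4 \cdot 1\right) = -4456 + \left(-10 + 3 \cdot 4\right) = -4456 + \left(-10 + 12\right) = -4456 + 2 = -4454$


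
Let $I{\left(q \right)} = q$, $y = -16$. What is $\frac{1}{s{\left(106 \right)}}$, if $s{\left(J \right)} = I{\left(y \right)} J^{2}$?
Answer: $- \frac{1}{179776} \approx -5.5625 \cdot 10^{-6}$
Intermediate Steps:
$s{\left(J \right)} = - 16 J^{2}$
$\frac{1}{s{\left(106 \right)}} = \frac{1}{\left(-16\right) 106^{2}} = \frac{1}{\left(-16\right) 11236} = \frac{1}{-179776} = - \frac{1}{179776}$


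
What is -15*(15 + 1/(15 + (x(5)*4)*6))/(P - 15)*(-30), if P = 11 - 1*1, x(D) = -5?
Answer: -9444/7 ≈ -1349.1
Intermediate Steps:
P = 10 (P = 11 - 1 = 10)
-15*(15 + 1/(15 + (x(5)*4)*6))/(P - 15)*(-30) = -15*(15 + 1/(15 - 5*4*6))/(10 - 15)*(-30) = -15*(15 + 1/(15 - 20*6))/(-5)*(-30) = -15*(15 + 1/(15 - 120))*(-1)/5*(-30) = -15*(15 + 1/(-105))*(-1)/5*(-30) = -15*(15 - 1/105)*(-1)/5*(-30) = -1574*(-1)/(7*5)*(-30) = -15*(-1574/525)*(-30) = (1574/35)*(-30) = -9444/7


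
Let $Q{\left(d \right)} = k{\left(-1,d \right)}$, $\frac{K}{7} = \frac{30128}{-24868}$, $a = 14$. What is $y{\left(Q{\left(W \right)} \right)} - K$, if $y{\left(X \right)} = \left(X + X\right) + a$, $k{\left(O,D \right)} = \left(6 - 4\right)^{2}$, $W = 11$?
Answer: $\frac{189498}{6217} \approx 30.481$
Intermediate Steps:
$k{\left(O,D \right)} = 4$ ($k{\left(O,D \right)} = 2^{2} = 4$)
$K = - \frac{52724}{6217}$ ($K = 7 \frac{30128}{-24868} = 7 \cdot 30128 \left(- \frac{1}{24868}\right) = 7 \left(- \frac{7532}{6217}\right) = - \frac{52724}{6217} \approx -8.4806$)
$Q{\left(d \right)} = 4$
$y{\left(X \right)} = 14 + 2 X$ ($y{\left(X \right)} = \left(X + X\right) + 14 = 2 X + 14 = 14 + 2 X$)
$y{\left(Q{\left(W \right)} \right)} - K = \left(14 + 2 \cdot 4\right) - - \frac{52724}{6217} = \left(14 + 8\right) + \frac{52724}{6217} = 22 + \frac{52724}{6217} = \frac{189498}{6217}$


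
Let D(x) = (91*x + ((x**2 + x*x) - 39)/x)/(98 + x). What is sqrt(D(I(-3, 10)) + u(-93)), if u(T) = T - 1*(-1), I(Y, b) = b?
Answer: I*sqrt(33370)/20 ≈ 9.1337*I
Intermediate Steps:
u(T) = 1 + T (u(T) = T + 1 = 1 + T)
D(x) = (91*x + (-39 + 2*x**2)/x)/(98 + x) (D(x) = (91*x + ((x**2 + x**2) - 39)/x)/(98 + x) = (91*x + (2*x**2 - 39)/x)/(98 + x) = (91*x + (-39 + 2*x**2)/x)/(98 + x))
sqrt(D(I(-3, 10)) + u(-93)) = sqrt(3*(-13 + 31*10**2)/(10*(98 + 10)) + (1 - 93)) = sqrt(3*(1/10)*(-13 + 31*100)/108 - 92) = sqrt(3*(1/10)*(1/108)*(-13 + 3100) - 92) = sqrt(3*(1/10)*(1/108)*3087 - 92) = sqrt(343/40 - 92) = sqrt(-3337/40) = I*sqrt(33370)/20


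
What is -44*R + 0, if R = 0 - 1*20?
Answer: 880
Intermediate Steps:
R = -20 (R = 0 - 20 = -20)
-44*R + 0 = -44*(-20) + 0 = 880 + 0 = 880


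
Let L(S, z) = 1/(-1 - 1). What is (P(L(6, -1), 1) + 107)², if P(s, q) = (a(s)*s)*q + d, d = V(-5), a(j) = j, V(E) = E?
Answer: 167281/16 ≈ 10455.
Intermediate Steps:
L(S, z) = -½ (L(S, z) = 1/(-2) = -½)
d = -5
P(s, q) = -5 + q*s² (P(s, q) = (s*s)*q - 5 = s²*q - 5 = q*s² - 5 = -5 + q*s²)
(P(L(6, -1), 1) + 107)² = ((-5 + 1*(-½)²) + 107)² = ((-5 + 1*(¼)) + 107)² = ((-5 + ¼) + 107)² = (-19/4 + 107)² = (409/4)² = 167281/16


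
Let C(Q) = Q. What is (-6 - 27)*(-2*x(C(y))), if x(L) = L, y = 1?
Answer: 66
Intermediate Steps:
(-6 - 27)*(-2*x(C(y))) = (-6 - 27)*(-2*1) = -33*(-2) = 66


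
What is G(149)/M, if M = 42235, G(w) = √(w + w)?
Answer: √298/42235 ≈ 0.00040873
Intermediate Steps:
G(w) = √2*√w (G(w) = √(2*w) = √2*√w)
G(149)/M = (√2*√149)/42235 = √298*(1/42235) = √298/42235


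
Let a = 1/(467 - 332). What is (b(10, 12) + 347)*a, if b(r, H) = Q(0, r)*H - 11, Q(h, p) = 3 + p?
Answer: 164/45 ≈ 3.6444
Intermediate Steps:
a = 1/135 ≈ 0.0074074
b(r, H) = -11 + H*(3 + r) (b(r, H) = (3 + r)*H - 11 = H*(3 + r) - 11 = -11 + H*(3 + r))
(b(10, 12) + 347)*a = ((-11 + 12*(3 + 10)) + 347)*(1/135) = ((-11 + 12*13) + 347)*(1/135) = ((-11 + 156) + 347)*(1/135) = (145 + 347)*(1/135) = 492*(1/135) = 164/45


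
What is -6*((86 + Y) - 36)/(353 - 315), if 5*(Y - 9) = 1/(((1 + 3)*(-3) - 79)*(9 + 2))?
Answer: -885882/95095 ≈ -9.3158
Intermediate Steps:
Y = 45044/5005 (Y = 9 + 1/(5*((((1 + 3)*(-3) - 79)*(9 + 2)))) = 9 + 1/(5*(((4*(-3) - 79)*11))) = 9 + 1/(5*(((-12 - 79)*11))) = 9 + 1/(5*((-91*11))) = 9 + (⅕)/(-1001) = 9 + (⅕)*(-1/1001) = 9 - 1/5005 = 45044/5005 ≈ 8.9998)
-6*((86 + Y) - 36)/(353 - 315) = -6*((86 + 45044/5005) - 36)/(353 - 315) = -6*(475474/5005 - 36)/38 = -1771764/(5005*38) = -6*147647/95095 = -885882/95095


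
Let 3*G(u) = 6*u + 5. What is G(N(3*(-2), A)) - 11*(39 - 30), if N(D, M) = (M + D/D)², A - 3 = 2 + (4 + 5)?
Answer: 1058/3 ≈ 352.67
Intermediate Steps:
A = 14 (A = 3 + (2 + (4 + 5)) = 3 + (2 + 9) = 3 + 11 = 14)
N(D, M) = (1 + M)² (N(D, M) = (M + 1)² = (1 + M)²)
G(u) = 5/3 + 2*u (G(u) = (6*u + 5)/3 = (5 + 6*u)/3 = 5/3 + 2*u)
G(N(3*(-2), A)) - 11*(39 - 30) = (5/3 + 2*(1 + 14)²) - 11*(39 - 30) = (5/3 + 2*15²) - 11*9 = (5/3 + 2*225) - 1*99 = (5/3 + 450) - 99 = 1355/3 - 99 = 1058/3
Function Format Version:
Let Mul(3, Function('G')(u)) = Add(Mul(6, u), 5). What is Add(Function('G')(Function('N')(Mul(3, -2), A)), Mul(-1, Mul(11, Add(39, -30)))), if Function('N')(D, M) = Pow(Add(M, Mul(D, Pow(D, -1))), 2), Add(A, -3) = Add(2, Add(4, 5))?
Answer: Rational(1058, 3) ≈ 352.67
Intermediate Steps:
A = 14 (A = Add(3, Add(2, Add(4, 5))) = Add(3, Add(2, 9)) = Add(3, 11) = 14)
Function('N')(D, M) = Pow(Add(1, M), 2) (Function('N')(D, M) = Pow(Add(M, 1), 2) = Pow(Add(1, M), 2))
Function('G')(u) = Add(Rational(5, 3), Mul(2, u)) (Function('G')(u) = Mul(Rational(1, 3), Add(Mul(6, u), 5)) = Mul(Rational(1, 3), Add(5, Mul(6, u))) = Add(Rational(5, 3), Mul(2, u)))
Add(Function('G')(Function('N')(Mul(3, -2), A)), Mul(-1, Mul(11, Add(39, -30)))) = Add(Add(Rational(5, 3), Mul(2, Pow(Add(1, 14), 2))), Mul(-1, Mul(11, Add(39, -30)))) = Add(Add(Rational(5, 3), Mul(2, Pow(15, 2))), Mul(-1, Mul(11, 9))) = Add(Add(Rational(5, 3), Mul(2, 225)), Mul(-1, 99)) = Add(Add(Rational(5, 3), 450), -99) = Add(Rational(1355, 3), -99) = Rational(1058, 3)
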